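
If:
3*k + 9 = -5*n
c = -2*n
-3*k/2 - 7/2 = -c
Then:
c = 4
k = 1/3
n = -2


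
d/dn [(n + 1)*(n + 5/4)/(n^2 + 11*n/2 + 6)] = (26*n^2 + 76*n + 53)/(2*(4*n^4 + 44*n^3 + 169*n^2 + 264*n + 144))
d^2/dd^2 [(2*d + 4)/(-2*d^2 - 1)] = 8*(-8*d^2*(d + 2) + (3*d + 2)*(2*d^2 + 1))/(2*d^2 + 1)^3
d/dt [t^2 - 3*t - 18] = 2*t - 3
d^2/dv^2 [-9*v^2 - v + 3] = -18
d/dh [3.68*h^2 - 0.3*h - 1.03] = 7.36*h - 0.3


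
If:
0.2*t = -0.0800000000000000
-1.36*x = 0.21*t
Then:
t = -0.40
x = 0.06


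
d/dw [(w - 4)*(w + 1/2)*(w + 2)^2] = 4*w^3 + 3*w^2/2 - 24*w - 22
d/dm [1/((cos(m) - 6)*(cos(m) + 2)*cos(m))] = (3*sin(m) - 12*sin(m)/cos(m)^2 - 8*tan(m))/((cos(m) - 6)^2*(cos(m) + 2)^2)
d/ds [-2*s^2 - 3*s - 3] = -4*s - 3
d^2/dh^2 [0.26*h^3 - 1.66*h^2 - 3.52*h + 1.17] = 1.56*h - 3.32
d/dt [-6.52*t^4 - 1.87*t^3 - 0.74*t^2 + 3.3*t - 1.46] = -26.08*t^3 - 5.61*t^2 - 1.48*t + 3.3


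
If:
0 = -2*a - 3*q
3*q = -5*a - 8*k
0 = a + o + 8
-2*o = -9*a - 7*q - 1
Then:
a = -51/19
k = 153/152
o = -101/19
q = 34/19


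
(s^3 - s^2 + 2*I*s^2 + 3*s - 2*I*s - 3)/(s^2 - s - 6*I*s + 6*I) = (s^2 + 2*I*s + 3)/(s - 6*I)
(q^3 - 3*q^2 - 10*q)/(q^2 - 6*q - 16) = q*(q - 5)/(q - 8)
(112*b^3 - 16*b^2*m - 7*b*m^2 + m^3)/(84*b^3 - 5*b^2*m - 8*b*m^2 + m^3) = (4*b + m)/(3*b + m)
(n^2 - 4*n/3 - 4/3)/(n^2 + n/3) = (3*n^2 - 4*n - 4)/(n*(3*n + 1))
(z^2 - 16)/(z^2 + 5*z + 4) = (z - 4)/(z + 1)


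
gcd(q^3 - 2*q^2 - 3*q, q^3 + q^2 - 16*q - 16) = q + 1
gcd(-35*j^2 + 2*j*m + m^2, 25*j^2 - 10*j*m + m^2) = 5*j - m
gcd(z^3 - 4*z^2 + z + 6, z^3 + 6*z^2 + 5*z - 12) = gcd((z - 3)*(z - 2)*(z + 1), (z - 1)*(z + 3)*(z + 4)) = 1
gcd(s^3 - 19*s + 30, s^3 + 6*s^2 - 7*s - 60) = s^2 + 2*s - 15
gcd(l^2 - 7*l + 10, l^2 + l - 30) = l - 5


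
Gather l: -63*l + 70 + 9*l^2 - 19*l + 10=9*l^2 - 82*l + 80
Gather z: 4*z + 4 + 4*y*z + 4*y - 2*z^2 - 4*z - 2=4*y*z + 4*y - 2*z^2 + 2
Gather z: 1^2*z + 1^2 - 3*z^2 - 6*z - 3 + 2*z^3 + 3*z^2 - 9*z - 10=2*z^3 - 14*z - 12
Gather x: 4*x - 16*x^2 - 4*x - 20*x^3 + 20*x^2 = -20*x^3 + 4*x^2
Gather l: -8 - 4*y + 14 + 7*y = 3*y + 6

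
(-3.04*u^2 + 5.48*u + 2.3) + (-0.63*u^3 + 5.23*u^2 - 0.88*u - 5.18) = -0.63*u^3 + 2.19*u^2 + 4.6*u - 2.88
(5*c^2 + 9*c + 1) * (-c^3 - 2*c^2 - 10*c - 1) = -5*c^5 - 19*c^4 - 69*c^3 - 97*c^2 - 19*c - 1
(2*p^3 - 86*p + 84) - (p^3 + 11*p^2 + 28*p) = p^3 - 11*p^2 - 114*p + 84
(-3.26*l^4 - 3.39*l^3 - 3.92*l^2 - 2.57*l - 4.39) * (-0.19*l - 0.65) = 0.6194*l^5 + 2.7631*l^4 + 2.9483*l^3 + 3.0363*l^2 + 2.5046*l + 2.8535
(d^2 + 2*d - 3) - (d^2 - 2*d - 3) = 4*d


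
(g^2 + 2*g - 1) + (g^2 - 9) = 2*g^2 + 2*g - 10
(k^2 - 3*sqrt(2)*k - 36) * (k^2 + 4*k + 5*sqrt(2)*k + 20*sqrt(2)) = k^4 + 2*sqrt(2)*k^3 + 4*k^3 - 66*k^2 + 8*sqrt(2)*k^2 - 264*k - 180*sqrt(2)*k - 720*sqrt(2)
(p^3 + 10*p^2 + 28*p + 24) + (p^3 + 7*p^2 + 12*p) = 2*p^3 + 17*p^2 + 40*p + 24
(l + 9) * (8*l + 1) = 8*l^2 + 73*l + 9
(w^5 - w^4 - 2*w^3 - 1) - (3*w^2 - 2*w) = w^5 - w^4 - 2*w^3 - 3*w^2 + 2*w - 1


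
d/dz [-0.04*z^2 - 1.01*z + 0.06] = -0.08*z - 1.01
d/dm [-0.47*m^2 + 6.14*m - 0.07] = 6.14 - 0.94*m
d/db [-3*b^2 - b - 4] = -6*b - 1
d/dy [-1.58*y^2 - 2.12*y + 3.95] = -3.16*y - 2.12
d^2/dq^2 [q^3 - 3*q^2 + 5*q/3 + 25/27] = 6*q - 6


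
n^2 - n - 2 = (n - 2)*(n + 1)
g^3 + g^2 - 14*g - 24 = (g - 4)*(g + 2)*(g + 3)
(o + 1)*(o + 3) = o^2 + 4*o + 3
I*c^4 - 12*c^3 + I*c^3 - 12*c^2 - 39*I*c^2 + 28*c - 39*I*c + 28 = (c + I)*(c + 4*I)*(c + 7*I)*(I*c + I)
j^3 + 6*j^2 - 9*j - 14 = (j - 2)*(j + 1)*(j + 7)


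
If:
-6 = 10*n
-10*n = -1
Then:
No Solution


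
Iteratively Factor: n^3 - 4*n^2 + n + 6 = (n - 3)*(n^2 - n - 2) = (n - 3)*(n + 1)*(n - 2)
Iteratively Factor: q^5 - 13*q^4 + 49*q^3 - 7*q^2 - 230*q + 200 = (q - 4)*(q^4 - 9*q^3 + 13*q^2 + 45*q - 50) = (q - 4)*(q - 1)*(q^3 - 8*q^2 + 5*q + 50) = (q - 5)*(q - 4)*(q - 1)*(q^2 - 3*q - 10) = (q - 5)*(q - 4)*(q - 1)*(q + 2)*(q - 5)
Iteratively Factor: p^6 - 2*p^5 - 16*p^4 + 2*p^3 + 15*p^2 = (p + 1)*(p^5 - 3*p^4 - 13*p^3 + 15*p^2) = p*(p + 1)*(p^4 - 3*p^3 - 13*p^2 + 15*p) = p*(p - 5)*(p + 1)*(p^3 + 2*p^2 - 3*p) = p*(p - 5)*(p - 1)*(p + 1)*(p^2 + 3*p) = p^2*(p - 5)*(p - 1)*(p + 1)*(p + 3)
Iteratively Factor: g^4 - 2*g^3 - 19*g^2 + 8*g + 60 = (g - 2)*(g^3 - 19*g - 30) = (g - 2)*(g + 2)*(g^2 - 2*g - 15) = (g - 2)*(g + 2)*(g + 3)*(g - 5)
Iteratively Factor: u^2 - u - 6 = (u - 3)*(u + 2)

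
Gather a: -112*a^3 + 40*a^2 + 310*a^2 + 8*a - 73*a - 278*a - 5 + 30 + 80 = -112*a^3 + 350*a^2 - 343*a + 105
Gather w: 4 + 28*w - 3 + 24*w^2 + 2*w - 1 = 24*w^2 + 30*w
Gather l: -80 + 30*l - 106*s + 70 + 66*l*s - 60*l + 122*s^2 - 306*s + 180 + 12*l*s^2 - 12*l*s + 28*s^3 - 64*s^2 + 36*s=l*(12*s^2 + 54*s - 30) + 28*s^3 + 58*s^2 - 376*s + 170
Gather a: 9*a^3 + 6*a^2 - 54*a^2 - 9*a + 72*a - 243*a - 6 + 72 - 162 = 9*a^3 - 48*a^2 - 180*a - 96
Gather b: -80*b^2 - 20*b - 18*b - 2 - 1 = -80*b^2 - 38*b - 3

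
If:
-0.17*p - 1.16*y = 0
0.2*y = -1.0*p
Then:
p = 0.00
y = 0.00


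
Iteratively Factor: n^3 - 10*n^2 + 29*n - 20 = (n - 4)*(n^2 - 6*n + 5) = (n - 4)*(n - 1)*(n - 5)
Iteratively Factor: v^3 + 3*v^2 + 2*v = (v + 2)*(v^2 + v) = v*(v + 2)*(v + 1)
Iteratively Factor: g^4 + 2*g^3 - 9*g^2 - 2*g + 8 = (g - 1)*(g^3 + 3*g^2 - 6*g - 8) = (g - 2)*(g - 1)*(g^2 + 5*g + 4) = (g - 2)*(g - 1)*(g + 1)*(g + 4)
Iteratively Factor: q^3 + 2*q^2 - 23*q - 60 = (q + 3)*(q^2 - q - 20) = (q - 5)*(q + 3)*(q + 4)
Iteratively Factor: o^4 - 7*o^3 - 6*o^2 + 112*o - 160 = (o - 4)*(o^3 - 3*o^2 - 18*o + 40) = (o - 5)*(o - 4)*(o^2 + 2*o - 8) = (o - 5)*(o - 4)*(o + 4)*(o - 2)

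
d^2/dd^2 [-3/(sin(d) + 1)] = 3*(sin(d) - 2)/(sin(d) + 1)^2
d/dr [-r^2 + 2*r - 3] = 2 - 2*r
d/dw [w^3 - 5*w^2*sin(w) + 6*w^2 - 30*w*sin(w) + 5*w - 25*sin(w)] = -5*w^2*cos(w) + 3*w^2 - 10*w*sin(w) - 30*w*cos(w) + 12*w - 30*sin(w) - 25*cos(w) + 5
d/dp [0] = 0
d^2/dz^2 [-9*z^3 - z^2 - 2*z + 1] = -54*z - 2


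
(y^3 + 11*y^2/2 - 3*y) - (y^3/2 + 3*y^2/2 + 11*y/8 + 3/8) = y^3/2 + 4*y^2 - 35*y/8 - 3/8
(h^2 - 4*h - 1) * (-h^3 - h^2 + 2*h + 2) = -h^5 + 3*h^4 + 7*h^3 - 5*h^2 - 10*h - 2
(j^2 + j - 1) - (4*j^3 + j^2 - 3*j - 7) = -4*j^3 + 4*j + 6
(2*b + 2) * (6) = 12*b + 12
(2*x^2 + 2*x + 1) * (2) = 4*x^2 + 4*x + 2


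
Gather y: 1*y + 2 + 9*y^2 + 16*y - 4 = 9*y^2 + 17*y - 2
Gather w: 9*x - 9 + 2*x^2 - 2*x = 2*x^2 + 7*x - 9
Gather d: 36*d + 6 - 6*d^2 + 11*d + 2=-6*d^2 + 47*d + 8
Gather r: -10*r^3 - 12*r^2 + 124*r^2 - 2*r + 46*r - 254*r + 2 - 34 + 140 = -10*r^3 + 112*r^2 - 210*r + 108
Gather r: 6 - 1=5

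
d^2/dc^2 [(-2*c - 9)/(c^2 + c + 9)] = 2*(-(2*c + 1)^2*(2*c + 9) + (6*c + 11)*(c^2 + c + 9))/(c^2 + c + 9)^3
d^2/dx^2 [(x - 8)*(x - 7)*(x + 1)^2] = 12*x^2 - 78*x + 54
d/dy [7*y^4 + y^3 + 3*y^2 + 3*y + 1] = 28*y^3 + 3*y^2 + 6*y + 3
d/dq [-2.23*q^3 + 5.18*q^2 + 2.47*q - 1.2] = -6.69*q^2 + 10.36*q + 2.47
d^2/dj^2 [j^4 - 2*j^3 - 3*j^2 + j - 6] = 12*j^2 - 12*j - 6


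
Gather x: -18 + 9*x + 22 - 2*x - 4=7*x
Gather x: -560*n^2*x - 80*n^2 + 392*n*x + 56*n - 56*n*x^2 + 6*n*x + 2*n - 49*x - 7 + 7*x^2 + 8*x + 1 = -80*n^2 + 58*n + x^2*(7 - 56*n) + x*(-560*n^2 + 398*n - 41) - 6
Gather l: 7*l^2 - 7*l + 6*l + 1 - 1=7*l^2 - l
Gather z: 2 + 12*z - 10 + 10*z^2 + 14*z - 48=10*z^2 + 26*z - 56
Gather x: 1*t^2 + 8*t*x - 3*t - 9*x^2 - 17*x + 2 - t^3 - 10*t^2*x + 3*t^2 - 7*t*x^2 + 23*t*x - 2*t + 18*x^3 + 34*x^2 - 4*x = -t^3 + 4*t^2 - 5*t + 18*x^3 + x^2*(25 - 7*t) + x*(-10*t^2 + 31*t - 21) + 2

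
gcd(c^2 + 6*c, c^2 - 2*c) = c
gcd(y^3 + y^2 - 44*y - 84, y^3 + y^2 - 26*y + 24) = y + 6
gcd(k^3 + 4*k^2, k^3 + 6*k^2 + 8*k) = k^2 + 4*k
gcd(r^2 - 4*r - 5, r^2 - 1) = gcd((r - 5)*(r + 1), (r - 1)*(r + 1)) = r + 1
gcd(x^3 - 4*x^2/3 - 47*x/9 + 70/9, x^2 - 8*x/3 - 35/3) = x + 7/3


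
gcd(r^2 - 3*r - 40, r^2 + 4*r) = 1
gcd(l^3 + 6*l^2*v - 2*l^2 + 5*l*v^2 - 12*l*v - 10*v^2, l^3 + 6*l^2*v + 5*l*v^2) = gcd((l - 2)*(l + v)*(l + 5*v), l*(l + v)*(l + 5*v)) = l^2 + 6*l*v + 5*v^2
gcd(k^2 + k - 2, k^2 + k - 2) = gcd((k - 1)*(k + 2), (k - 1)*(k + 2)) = k^2 + k - 2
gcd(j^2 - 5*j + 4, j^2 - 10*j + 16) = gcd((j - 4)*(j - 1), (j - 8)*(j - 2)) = 1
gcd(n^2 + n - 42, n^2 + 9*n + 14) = n + 7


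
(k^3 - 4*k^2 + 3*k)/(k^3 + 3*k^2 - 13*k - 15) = k*(k - 1)/(k^2 + 6*k + 5)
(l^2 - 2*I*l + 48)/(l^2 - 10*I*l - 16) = (l + 6*I)/(l - 2*I)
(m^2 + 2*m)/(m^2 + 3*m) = (m + 2)/(m + 3)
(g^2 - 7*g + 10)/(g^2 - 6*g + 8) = (g - 5)/(g - 4)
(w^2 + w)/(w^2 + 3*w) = (w + 1)/(w + 3)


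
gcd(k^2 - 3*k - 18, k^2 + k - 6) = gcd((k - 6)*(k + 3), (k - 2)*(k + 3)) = k + 3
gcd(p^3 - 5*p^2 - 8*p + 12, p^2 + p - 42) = p - 6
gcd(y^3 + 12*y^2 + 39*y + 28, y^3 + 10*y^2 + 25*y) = 1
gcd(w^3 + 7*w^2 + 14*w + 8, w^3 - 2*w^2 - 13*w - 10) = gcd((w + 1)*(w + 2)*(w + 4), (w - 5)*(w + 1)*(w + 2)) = w^2 + 3*w + 2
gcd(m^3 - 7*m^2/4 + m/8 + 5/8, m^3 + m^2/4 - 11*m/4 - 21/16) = m + 1/2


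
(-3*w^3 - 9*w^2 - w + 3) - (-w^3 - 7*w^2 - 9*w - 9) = -2*w^3 - 2*w^2 + 8*w + 12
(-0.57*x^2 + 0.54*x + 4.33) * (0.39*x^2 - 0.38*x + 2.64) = -0.2223*x^4 + 0.4272*x^3 - 0.0212999999999999*x^2 - 0.2198*x + 11.4312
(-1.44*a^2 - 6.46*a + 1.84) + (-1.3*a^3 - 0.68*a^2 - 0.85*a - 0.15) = -1.3*a^3 - 2.12*a^2 - 7.31*a + 1.69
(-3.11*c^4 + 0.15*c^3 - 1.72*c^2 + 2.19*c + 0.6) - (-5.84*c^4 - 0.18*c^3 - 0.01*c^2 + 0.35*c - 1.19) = 2.73*c^4 + 0.33*c^3 - 1.71*c^2 + 1.84*c + 1.79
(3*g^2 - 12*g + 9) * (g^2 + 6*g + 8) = 3*g^4 + 6*g^3 - 39*g^2 - 42*g + 72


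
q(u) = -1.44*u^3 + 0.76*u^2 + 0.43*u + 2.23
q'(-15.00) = -994.37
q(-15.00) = 5026.78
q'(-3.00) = -43.01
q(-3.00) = 46.66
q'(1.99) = -13.65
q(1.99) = -5.25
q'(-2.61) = -32.97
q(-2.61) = 31.89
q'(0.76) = -0.91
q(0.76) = 2.36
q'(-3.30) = -51.63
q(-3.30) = 60.84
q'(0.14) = 0.56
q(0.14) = 2.30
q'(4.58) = -83.23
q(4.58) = -118.20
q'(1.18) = -3.79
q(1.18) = 1.43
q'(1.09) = -3.05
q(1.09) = 1.74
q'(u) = -4.32*u^2 + 1.52*u + 0.43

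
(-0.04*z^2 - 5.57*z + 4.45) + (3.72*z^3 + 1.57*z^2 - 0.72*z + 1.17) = 3.72*z^3 + 1.53*z^2 - 6.29*z + 5.62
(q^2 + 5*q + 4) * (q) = q^3 + 5*q^2 + 4*q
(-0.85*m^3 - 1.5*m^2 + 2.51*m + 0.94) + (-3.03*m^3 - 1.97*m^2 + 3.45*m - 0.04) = -3.88*m^3 - 3.47*m^2 + 5.96*m + 0.9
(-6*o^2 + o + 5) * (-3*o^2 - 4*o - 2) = 18*o^4 + 21*o^3 - 7*o^2 - 22*o - 10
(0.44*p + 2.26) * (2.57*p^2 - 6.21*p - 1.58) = 1.1308*p^3 + 3.0758*p^2 - 14.7298*p - 3.5708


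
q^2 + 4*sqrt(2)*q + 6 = (q + sqrt(2))*(q + 3*sqrt(2))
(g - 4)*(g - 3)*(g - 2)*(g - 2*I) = g^4 - 9*g^3 - 2*I*g^3 + 26*g^2 + 18*I*g^2 - 24*g - 52*I*g + 48*I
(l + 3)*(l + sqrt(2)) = l^2 + sqrt(2)*l + 3*l + 3*sqrt(2)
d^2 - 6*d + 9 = (d - 3)^2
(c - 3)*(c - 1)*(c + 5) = c^3 + c^2 - 17*c + 15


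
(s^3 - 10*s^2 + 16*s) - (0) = s^3 - 10*s^2 + 16*s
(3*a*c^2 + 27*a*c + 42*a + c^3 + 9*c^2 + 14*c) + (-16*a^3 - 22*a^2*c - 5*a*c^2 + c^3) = -16*a^3 - 22*a^2*c - 2*a*c^2 + 27*a*c + 42*a + 2*c^3 + 9*c^2 + 14*c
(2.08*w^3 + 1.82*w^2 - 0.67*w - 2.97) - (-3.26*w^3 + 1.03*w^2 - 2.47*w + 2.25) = 5.34*w^3 + 0.79*w^2 + 1.8*w - 5.22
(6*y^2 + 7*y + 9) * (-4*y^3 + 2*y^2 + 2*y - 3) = -24*y^5 - 16*y^4 - 10*y^3 + 14*y^2 - 3*y - 27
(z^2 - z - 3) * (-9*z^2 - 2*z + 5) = -9*z^4 + 7*z^3 + 34*z^2 + z - 15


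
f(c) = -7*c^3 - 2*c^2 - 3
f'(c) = -21*c^2 - 4*c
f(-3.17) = 199.89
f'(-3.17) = -198.35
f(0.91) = -9.93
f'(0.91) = -21.03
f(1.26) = -20.18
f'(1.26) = -38.38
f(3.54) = -338.60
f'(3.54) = -277.32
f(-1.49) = 15.72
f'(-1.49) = -40.66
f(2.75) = -163.70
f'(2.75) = -169.81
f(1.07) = -13.87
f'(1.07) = -28.32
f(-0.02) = -3.00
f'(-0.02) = 0.07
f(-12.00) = 11805.00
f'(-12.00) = -2976.00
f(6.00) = -1587.00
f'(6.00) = -780.00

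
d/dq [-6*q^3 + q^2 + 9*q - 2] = -18*q^2 + 2*q + 9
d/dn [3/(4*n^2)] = -3/(2*n^3)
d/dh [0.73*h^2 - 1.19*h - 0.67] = 1.46*h - 1.19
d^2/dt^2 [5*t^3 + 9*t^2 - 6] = 30*t + 18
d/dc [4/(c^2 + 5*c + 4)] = 4*(-2*c - 5)/(c^2 + 5*c + 4)^2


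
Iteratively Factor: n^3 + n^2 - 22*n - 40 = (n - 5)*(n^2 + 6*n + 8) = (n - 5)*(n + 4)*(n + 2)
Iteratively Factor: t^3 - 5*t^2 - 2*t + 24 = (t - 4)*(t^2 - t - 6) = (t - 4)*(t - 3)*(t + 2)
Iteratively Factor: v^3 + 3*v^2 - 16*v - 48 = (v - 4)*(v^2 + 7*v + 12) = (v - 4)*(v + 3)*(v + 4)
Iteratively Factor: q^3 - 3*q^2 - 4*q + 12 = (q + 2)*(q^2 - 5*q + 6) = (q - 3)*(q + 2)*(q - 2)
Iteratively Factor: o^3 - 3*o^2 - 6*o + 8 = (o - 1)*(o^2 - 2*o - 8) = (o - 4)*(o - 1)*(o + 2)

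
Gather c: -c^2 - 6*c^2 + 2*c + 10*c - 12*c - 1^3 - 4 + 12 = 7 - 7*c^2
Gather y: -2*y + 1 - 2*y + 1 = 2 - 4*y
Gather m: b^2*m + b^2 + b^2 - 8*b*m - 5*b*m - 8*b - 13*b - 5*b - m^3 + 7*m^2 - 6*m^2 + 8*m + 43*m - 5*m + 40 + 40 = 2*b^2 - 26*b - m^3 + m^2 + m*(b^2 - 13*b + 46) + 80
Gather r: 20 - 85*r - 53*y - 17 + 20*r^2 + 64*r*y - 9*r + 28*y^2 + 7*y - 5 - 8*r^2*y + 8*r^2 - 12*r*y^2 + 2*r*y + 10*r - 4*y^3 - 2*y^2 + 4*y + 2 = r^2*(28 - 8*y) + r*(-12*y^2 + 66*y - 84) - 4*y^3 + 26*y^2 - 42*y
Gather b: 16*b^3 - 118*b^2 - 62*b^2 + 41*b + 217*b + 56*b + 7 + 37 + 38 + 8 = 16*b^3 - 180*b^2 + 314*b + 90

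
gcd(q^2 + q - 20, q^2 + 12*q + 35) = q + 5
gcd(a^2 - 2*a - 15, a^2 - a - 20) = a - 5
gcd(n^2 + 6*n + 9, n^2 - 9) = n + 3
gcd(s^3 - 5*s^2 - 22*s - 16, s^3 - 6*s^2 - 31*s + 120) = s - 8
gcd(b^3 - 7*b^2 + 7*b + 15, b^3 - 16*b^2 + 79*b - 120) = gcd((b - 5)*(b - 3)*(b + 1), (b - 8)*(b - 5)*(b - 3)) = b^2 - 8*b + 15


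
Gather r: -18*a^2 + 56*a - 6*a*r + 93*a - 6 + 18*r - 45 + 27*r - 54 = -18*a^2 + 149*a + r*(45 - 6*a) - 105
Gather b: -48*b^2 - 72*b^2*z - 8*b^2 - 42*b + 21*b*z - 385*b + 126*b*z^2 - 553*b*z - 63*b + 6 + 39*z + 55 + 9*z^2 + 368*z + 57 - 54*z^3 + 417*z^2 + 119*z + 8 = b^2*(-72*z - 56) + b*(126*z^2 - 532*z - 490) - 54*z^3 + 426*z^2 + 526*z + 126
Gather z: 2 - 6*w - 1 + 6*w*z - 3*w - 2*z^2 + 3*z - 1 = -9*w - 2*z^2 + z*(6*w + 3)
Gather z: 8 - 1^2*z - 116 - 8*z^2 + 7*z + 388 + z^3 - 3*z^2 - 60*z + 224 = z^3 - 11*z^2 - 54*z + 504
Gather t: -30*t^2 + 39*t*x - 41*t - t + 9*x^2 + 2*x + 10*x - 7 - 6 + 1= -30*t^2 + t*(39*x - 42) + 9*x^2 + 12*x - 12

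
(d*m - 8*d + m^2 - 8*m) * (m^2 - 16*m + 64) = d*m^3 - 24*d*m^2 + 192*d*m - 512*d + m^4 - 24*m^3 + 192*m^2 - 512*m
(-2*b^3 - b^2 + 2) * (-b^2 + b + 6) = 2*b^5 - b^4 - 13*b^3 - 8*b^2 + 2*b + 12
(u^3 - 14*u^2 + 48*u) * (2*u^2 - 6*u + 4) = 2*u^5 - 34*u^4 + 184*u^3 - 344*u^2 + 192*u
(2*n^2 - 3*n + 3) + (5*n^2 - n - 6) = 7*n^2 - 4*n - 3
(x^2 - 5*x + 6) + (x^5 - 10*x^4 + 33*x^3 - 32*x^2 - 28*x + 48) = x^5 - 10*x^4 + 33*x^3 - 31*x^2 - 33*x + 54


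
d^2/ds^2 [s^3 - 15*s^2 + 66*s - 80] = 6*s - 30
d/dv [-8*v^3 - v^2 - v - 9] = -24*v^2 - 2*v - 1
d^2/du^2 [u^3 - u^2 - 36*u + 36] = 6*u - 2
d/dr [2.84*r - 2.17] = 2.84000000000000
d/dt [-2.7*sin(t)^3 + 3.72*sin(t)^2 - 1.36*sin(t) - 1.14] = (-8.1*sin(t)^2 + 7.44*sin(t) - 1.36)*cos(t)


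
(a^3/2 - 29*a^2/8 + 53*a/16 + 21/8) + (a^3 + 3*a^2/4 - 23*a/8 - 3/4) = 3*a^3/2 - 23*a^2/8 + 7*a/16 + 15/8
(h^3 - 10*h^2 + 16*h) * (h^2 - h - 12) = h^5 - 11*h^4 + 14*h^3 + 104*h^2 - 192*h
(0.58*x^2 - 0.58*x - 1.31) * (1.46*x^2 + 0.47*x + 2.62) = 0.8468*x^4 - 0.5742*x^3 - 0.6656*x^2 - 2.1353*x - 3.4322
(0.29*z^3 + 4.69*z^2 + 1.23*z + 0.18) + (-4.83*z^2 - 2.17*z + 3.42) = 0.29*z^3 - 0.14*z^2 - 0.94*z + 3.6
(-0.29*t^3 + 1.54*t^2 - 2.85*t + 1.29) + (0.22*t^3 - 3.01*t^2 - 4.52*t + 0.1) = -0.07*t^3 - 1.47*t^2 - 7.37*t + 1.39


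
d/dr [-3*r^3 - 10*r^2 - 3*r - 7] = -9*r^2 - 20*r - 3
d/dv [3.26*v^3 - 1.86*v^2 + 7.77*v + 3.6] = 9.78*v^2 - 3.72*v + 7.77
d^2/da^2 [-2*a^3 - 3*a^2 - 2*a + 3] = -12*a - 6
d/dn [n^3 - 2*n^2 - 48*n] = 3*n^2 - 4*n - 48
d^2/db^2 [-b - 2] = 0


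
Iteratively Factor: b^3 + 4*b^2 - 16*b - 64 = (b + 4)*(b^2 - 16) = (b + 4)^2*(b - 4)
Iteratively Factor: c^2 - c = (c - 1)*(c)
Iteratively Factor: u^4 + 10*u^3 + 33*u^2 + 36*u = (u + 4)*(u^3 + 6*u^2 + 9*u) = (u + 3)*(u + 4)*(u^2 + 3*u) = (u + 3)^2*(u + 4)*(u)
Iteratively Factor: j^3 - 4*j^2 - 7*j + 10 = (j + 2)*(j^2 - 6*j + 5) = (j - 5)*(j + 2)*(j - 1)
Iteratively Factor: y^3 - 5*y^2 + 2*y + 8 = (y - 4)*(y^2 - y - 2) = (y - 4)*(y + 1)*(y - 2)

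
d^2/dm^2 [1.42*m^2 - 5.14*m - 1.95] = 2.84000000000000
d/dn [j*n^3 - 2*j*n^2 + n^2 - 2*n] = 3*j*n^2 - 4*j*n + 2*n - 2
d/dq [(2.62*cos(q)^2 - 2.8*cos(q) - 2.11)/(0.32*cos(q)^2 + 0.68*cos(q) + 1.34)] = (-2.6776*cos(q)^2 - 8.372*cos(q) + 2.3172)*sin(q)/(0.1024*cos(q)^4 + 0.4352*cos(q)^3 + 1.32*cos(q)^2 + 1.8224*cos(q) + 1.7956)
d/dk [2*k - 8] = 2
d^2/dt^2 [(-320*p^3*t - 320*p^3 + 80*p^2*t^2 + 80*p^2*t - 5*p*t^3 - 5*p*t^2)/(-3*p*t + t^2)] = p^2*(5760*p^3 - 5760*p^2*t + 250*p*t^3 + 1920*p*t^2 - 130*t^3)/(t^3*(27*p^3 - 27*p^2*t + 9*p*t^2 - t^3))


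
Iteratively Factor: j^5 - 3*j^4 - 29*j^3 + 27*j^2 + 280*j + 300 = (j - 5)*(j^4 + 2*j^3 - 19*j^2 - 68*j - 60) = (j - 5)*(j + 2)*(j^3 - 19*j - 30) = (j - 5)*(j + 2)^2*(j^2 - 2*j - 15) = (j - 5)*(j + 2)^2*(j + 3)*(j - 5)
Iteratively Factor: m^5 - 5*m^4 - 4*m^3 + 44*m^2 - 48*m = (m - 2)*(m^4 - 3*m^3 - 10*m^2 + 24*m) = (m - 2)*(m + 3)*(m^3 - 6*m^2 + 8*m) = (m - 4)*(m - 2)*(m + 3)*(m^2 - 2*m) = (m - 4)*(m - 2)^2*(m + 3)*(m)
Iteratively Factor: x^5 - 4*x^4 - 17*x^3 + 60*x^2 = (x - 3)*(x^4 - x^3 - 20*x^2) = (x - 3)*(x + 4)*(x^3 - 5*x^2) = x*(x - 3)*(x + 4)*(x^2 - 5*x) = x^2*(x - 3)*(x + 4)*(x - 5)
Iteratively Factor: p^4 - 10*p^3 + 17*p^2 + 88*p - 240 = (p + 3)*(p^3 - 13*p^2 + 56*p - 80) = (p - 5)*(p + 3)*(p^2 - 8*p + 16) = (p - 5)*(p - 4)*(p + 3)*(p - 4)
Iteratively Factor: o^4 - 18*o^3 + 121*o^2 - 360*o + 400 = (o - 5)*(o^3 - 13*o^2 + 56*o - 80) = (o - 5)^2*(o^2 - 8*o + 16) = (o - 5)^2*(o - 4)*(o - 4)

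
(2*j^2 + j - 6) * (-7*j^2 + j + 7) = -14*j^4 - 5*j^3 + 57*j^2 + j - 42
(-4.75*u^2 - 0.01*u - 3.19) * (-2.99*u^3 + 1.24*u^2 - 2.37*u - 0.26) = 14.2025*u^5 - 5.8601*u^4 + 20.7832*u^3 - 2.6969*u^2 + 7.5629*u + 0.8294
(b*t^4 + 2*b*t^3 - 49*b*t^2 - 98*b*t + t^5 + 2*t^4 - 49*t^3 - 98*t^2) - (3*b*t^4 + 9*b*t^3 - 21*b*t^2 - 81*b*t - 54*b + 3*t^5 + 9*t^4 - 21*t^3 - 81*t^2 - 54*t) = -2*b*t^4 - 7*b*t^3 - 28*b*t^2 - 17*b*t + 54*b - 2*t^5 - 7*t^4 - 28*t^3 - 17*t^2 + 54*t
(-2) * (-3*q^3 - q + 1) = 6*q^3 + 2*q - 2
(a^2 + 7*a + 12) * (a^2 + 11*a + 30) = a^4 + 18*a^3 + 119*a^2 + 342*a + 360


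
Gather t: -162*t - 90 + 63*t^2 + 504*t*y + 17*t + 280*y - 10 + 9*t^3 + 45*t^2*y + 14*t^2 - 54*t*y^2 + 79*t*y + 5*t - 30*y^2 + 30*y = 9*t^3 + t^2*(45*y + 77) + t*(-54*y^2 + 583*y - 140) - 30*y^2 + 310*y - 100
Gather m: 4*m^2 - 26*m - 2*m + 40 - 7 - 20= 4*m^2 - 28*m + 13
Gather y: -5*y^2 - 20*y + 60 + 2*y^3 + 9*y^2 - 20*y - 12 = 2*y^3 + 4*y^2 - 40*y + 48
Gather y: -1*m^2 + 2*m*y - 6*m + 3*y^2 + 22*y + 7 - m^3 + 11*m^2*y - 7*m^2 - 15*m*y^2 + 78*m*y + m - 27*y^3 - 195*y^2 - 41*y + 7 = -m^3 - 8*m^2 - 5*m - 27*y^3 + y^2*(-15*m - 192) + y*(11*m^2 + 80*m - 19) + 14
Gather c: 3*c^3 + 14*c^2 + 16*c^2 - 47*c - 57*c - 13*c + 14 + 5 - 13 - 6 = 3*c^3 + 30*c^2 - 117*c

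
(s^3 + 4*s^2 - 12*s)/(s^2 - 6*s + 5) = s*(s^2 + 4*s - 12)/(s^2 - 6*s + 5)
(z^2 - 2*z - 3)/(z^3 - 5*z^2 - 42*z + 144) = (z + 1)/(z^2 - 2*z - 48)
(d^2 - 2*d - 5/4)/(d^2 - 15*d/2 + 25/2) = (d + 1/2)/(d - 5)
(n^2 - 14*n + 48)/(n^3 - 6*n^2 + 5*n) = (n^2 - 14*n + 48)/(n*(n^2 - 6*n + 5))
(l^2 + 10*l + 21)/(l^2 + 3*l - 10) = (l^2 + 10*l + 21)/(l^2 + 3*l - 10)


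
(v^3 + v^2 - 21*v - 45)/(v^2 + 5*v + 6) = (v^2 - 2*v - 15)/(v + 2)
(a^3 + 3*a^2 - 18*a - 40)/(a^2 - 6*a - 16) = (a^2 + a - 20)/(a - 8)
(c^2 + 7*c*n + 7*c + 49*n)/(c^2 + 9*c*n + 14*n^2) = (c + 7)/(c + 2*n)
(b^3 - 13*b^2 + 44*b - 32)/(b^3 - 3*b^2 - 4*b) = (b^2 - 9*b + 8)/(b*(b + 1))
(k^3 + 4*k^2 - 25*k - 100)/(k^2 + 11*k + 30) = (k^2 - k - 20)/(k + 6)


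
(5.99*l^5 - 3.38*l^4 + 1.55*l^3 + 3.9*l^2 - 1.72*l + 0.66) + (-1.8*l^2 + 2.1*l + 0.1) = 5.99*l^5 - 3.38*l^4 + 1.55*l^3 + 2.1*l^2 + 0.38*l + 0.76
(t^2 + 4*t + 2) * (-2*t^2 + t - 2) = -2*t^4 - 7*t^3 - 2*t^2 - 6*t - 4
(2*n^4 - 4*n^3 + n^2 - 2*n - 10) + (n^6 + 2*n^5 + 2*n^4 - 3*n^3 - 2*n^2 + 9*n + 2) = n^6 + 2*n^5 + 4*n^4 - 7*n^3 - n^2 + 7*n - 8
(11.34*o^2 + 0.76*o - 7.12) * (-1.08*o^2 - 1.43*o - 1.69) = -12.2472*o^4 - 17.037*o^3 - 12.5618*o^2 + 8.8972*o + 12.0328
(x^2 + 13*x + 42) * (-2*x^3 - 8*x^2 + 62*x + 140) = -2*x^5 - 34*x^4 - 126*x^3 + 610*x^2 + 4424*x + 5880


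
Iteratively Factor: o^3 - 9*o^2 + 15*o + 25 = (o - 5)*(o^2 - 4*o - 5) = (o - 5)^2*(o + 1)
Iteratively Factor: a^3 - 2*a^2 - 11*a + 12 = (a - 4)*(a^2 + 2*a - 3) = (a - 4)*(a + 3)*(a - 1)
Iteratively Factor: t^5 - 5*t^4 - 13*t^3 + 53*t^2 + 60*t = (t + 3)*(t^4 - 8*t^3 + 11*t^2 + 20*t) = t*(t + 3)*(t^3 - 8*t^2 + 11*t + 20) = t*(t - 4)*(t + 3)*(t^2 - 4*t - 5) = t*(t - 4)*(t + 1)*(t + 3)*(t - 5)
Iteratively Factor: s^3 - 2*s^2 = (s)*(s^2 - 2*s) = s*(s - 2)*(s)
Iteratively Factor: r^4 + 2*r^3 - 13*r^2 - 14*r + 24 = (r - 1)*(r^3 + 3*r^2 - 10*r - 24) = (r - 1)*(r + 4)*(r^2 - r - 6) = (r - 1)*(r + 2)*(r + 4)*(r - 3)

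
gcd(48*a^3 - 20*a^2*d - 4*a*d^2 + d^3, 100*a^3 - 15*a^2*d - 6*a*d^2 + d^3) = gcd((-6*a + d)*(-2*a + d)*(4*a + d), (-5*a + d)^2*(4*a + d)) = 4*a + d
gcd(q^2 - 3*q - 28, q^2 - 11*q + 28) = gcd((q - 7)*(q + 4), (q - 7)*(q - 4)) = q - 7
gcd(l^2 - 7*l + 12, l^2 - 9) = l - 3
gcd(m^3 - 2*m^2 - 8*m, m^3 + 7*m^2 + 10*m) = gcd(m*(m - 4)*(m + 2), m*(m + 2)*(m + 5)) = m^2 + 2*m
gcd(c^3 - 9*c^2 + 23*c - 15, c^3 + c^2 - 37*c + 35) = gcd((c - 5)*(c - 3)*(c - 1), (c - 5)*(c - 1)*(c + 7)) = c^2 - 6*c + 5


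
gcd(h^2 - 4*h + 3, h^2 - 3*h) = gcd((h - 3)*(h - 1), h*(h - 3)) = h - 3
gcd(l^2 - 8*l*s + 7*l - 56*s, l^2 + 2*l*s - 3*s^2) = 1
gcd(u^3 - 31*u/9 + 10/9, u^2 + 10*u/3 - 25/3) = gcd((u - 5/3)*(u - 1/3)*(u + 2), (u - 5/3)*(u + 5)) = u - 5/3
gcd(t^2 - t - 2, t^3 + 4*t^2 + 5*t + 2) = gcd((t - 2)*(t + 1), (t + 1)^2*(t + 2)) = t + 1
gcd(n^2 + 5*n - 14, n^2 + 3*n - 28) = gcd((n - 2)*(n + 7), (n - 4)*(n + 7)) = n + 7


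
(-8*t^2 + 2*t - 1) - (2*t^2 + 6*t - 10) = -10*t^2 - 4*t + 9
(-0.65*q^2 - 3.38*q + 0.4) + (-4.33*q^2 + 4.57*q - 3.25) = -4.98*q^2 + 1.19*q - 2.85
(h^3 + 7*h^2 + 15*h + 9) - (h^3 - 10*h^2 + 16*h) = 17*h^2 - h + 9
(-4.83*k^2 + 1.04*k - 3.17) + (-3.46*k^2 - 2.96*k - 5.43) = -8.29*k^2 - 1.92*k - 8.6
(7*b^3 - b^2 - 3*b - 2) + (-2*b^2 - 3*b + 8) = 7*b^3 - 3*b^2 - 6*b + 6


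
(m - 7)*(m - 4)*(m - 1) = m^3 - 12*m^2 + 39*m - 28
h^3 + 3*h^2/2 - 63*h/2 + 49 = (h - 7/2)*(h - 2)*(h + 7)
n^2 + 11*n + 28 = (n + 4)*(n + 7)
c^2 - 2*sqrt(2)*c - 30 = (c - 5*sqrt(2))*(c + 3*sqrt(2))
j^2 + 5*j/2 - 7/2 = (j - 1)*(j + 7/2)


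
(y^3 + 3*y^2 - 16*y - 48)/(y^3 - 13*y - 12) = (y + 4)/(y + 1)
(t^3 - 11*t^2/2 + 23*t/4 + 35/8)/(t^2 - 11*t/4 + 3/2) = (8*t^3 - 44*t^2 + 46*t + 35)/(2*(4*t^2 - 11*t + 6))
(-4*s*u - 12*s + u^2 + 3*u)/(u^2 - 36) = (-4*s*u - 12*s + u^2 + 3*u)/(u^2 - 36)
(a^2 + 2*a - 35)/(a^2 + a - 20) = (a^2 + 2*a - 35)/(a^2 + a - 20)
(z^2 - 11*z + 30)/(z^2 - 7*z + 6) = (z - 5)/(z - 1)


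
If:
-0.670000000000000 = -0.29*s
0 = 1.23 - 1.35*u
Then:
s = 2.31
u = 0.91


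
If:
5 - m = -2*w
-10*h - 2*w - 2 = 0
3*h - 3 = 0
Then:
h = 1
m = -7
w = -6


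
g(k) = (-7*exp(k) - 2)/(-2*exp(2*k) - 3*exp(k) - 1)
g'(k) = (-7*exp(k) - 2)*(4*exp(2*k) + 3*exp(k))/(-2*exp(2*k) - 3*exp(k) - 1)^2 - 7*exp(k)/(-2*exp(2*k) - 3*exp(k) - 1)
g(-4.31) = 2.01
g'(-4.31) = 0.01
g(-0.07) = 1.54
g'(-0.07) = -0.57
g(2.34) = 0.30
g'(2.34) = -0.27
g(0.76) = 1.02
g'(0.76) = -0.62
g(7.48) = 0.00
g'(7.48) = -0.00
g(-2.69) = 2.04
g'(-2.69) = 0.02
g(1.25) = 0.74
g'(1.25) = -0.54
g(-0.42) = 1.72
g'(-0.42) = -0.46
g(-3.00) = 2.03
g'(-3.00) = 0.02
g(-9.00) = 2.00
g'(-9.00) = 0.00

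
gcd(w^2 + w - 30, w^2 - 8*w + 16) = 1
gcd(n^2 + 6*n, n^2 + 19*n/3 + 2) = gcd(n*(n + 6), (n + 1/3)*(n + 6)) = n + 6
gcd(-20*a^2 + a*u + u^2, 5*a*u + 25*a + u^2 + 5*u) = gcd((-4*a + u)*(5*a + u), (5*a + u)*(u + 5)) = 5*a + u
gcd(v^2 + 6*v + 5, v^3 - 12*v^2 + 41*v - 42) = 1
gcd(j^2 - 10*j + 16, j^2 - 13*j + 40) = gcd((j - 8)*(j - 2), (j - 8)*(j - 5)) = j - 8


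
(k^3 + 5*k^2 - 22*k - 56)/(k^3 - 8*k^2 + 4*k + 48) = (k + 7)/(k - 6)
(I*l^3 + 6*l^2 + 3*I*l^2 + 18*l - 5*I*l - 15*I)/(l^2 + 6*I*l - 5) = (I*l^3 + 3*l^2*(2 + I) + l*(18 - 5*I) - 15*I)/(l^2 + 6*I*l - 5)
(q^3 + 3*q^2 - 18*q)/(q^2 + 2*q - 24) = q*(q - 3)/(q - 4)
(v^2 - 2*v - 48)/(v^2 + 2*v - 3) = (v^2 - 2*v - 48)/(v^2 + 2*v - 3)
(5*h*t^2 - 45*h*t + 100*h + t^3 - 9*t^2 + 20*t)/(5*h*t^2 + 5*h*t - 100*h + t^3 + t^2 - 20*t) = (t - 5)/(t + 5)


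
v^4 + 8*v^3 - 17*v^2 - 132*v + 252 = (v - 3)*(v - 2)*(v + 6)*(v + 7)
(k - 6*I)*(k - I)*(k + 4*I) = k^3 - 3*I*k^2 + 22*k - 24*I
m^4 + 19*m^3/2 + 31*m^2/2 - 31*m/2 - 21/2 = (m - 1)*(m + 1/2)*(m + 3)*(m + 7)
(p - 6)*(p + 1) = p^2 - 5*p - 6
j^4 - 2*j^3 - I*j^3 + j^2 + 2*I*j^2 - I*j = j*(j - 1)^2*(j - I)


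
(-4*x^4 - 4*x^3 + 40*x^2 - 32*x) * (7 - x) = 4*x^5 - 24*x^4 - 68*x^3 + 312*x^2 - 224*x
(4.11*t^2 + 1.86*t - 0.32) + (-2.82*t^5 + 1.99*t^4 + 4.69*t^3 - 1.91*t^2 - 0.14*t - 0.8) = -2.82*t^5 + 1.99*t^4 + 4.69*t^3 + 2.2*t^2 + 1.72*t - 1.12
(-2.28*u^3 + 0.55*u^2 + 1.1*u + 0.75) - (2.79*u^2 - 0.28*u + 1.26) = -2.28*u^3 - 2.24*u^2 + 1.38*u - 0.51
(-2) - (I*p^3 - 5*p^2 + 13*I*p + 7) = -I*p^3 + 5*p^2 - 13*I*p - 9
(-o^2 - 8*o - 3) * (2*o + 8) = -2*o^3 - 24*o^2 - 70*o - 24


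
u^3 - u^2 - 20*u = u*(u - 5)*(u + 4)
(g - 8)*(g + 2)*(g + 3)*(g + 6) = g^4 + 3*g^3 - 52*g^2 - 252*g - 288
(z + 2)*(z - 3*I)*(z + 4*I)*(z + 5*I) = z^4 + 2*z^3 + 6*I*z^3 + 7*z^2 + 12*I*z^2 + 14*z + 60*I*z + 120*I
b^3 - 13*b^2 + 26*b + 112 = (b - 8)*(b - 7)*(b + 2)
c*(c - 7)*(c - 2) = c^3 - 9*c^2 + 14*c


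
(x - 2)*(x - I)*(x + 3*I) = x^3 - 2*x^2 + 2*I*x^2 + 3*x - 4*I*x - 6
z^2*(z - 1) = z^3 - z^2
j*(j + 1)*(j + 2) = j^3 + 3*j^2 + 2*j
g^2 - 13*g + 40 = (g - 8)*(g - 5)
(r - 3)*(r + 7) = r^2 + 4*r - 21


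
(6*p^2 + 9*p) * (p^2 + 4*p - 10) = 6*p^4 + 33*p^3 - 24*p^2 - 90*p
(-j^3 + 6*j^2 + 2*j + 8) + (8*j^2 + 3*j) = -j^3 + 14*j^2 + 5*j + 8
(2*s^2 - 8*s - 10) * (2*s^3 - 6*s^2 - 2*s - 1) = 4*s^5 - 28*s^4 + 24*s^3 + 74*s^2 + 28*s + 10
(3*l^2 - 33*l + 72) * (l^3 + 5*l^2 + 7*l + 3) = 3*l^5 - 18*l^4 - 72*l^3 + 138*l^2 + 405*l + 216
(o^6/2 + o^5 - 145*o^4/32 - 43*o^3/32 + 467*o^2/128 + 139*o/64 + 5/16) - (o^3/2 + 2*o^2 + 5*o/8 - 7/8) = o^6/2 + o^5 - 145*o^4/32 - 59*o^3/32 + 211*o^2/128 + 99*o/64 + 19/16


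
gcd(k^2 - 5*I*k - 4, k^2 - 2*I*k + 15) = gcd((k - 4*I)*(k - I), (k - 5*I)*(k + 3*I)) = 1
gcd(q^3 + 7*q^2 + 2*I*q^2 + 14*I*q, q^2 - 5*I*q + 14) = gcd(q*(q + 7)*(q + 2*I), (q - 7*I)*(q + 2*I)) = q + 2*I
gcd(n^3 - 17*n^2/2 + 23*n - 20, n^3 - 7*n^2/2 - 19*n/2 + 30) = n^2 - 13*n/2 + 10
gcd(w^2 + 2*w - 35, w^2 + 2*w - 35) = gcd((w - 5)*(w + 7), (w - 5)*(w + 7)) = w^2 + 2*w - 35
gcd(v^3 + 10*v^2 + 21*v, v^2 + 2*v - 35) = v + 7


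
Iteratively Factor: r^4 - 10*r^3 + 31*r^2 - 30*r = (r - 5)*(r^3 - 5*r^2 + 6*r) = r*(r - 5)*(r^2 - 5*r + 6) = r*(r - 5)*(r - 3)*(r - 2)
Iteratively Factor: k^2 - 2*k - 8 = (k - 4)*(k + 2)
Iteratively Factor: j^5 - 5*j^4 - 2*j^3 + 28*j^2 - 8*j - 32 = (j + 1)*(j^4 - 6*j^3 + 4*j^2 + 24*j - 32) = (j - 2)*(j + 1)*(j^3 - 4*j^2 - 4*j + 16) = (j - 4)*(j - 2)*(j + 1)*(j^2 - 4) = (j - 4)*(j - 2)*(j + 1)*(j + 2)*(j - 2)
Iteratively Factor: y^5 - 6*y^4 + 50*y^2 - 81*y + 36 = (y - 3)*(y^4 - 3*y^3 - 9*y^2 + 23*y - 12) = (y - 3)*(y - 1)*(y^3 - 2*y^2 - 11*y + 12) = (y - 3)*(y - 1)^2*(y^2 - y - 12) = (y - 4)*(y - 3)*(y - 1)^2*(y + 3)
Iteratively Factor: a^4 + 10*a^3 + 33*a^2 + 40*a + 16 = (a + 1)*(a^3 + 9*a^2 + 24*a + 16) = (a + 1)^2*(a^2 + 8*a + 16) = (a + 1)^2*(a + 4)*(a + 4)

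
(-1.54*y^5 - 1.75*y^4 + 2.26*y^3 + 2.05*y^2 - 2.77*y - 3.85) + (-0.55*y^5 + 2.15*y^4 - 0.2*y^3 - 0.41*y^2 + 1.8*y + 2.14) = -2.09*y^5 + 0.4*y^4 + 2.06*y^3 + 1.64*y^2 - 0.97*y - 1.71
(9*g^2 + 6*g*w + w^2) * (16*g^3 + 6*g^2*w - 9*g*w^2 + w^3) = 144*g^5 + 150*g^4*w - 29*g^3*w^2 - 39*g^2*w^3 - 3*g*w^4 + w^5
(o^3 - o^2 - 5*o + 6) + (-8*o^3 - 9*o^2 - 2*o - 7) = -7*o^3 - 10*o^2 - 7*o - 1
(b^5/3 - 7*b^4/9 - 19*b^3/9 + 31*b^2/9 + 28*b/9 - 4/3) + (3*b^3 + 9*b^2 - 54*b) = b^5/3 - 7*b^4/9 + 8*b^3/9 + 112*b^2/9 - 458*b/9 - 4/3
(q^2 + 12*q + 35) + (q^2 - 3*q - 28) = 2*q^2 + 9*q + 7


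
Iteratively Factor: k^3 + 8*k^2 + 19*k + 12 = (k + 4)*(k^2 + 4*k + 3) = (k + 1)*(k + 4)*(k + 3)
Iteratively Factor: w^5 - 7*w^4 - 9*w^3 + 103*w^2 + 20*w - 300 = (w + 2)*(w^4 - 9*w^3 + 9*w^2 + 85*w - 150) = (w - 2)*(w + 2)*(w^3 - 7*w^2 - 5*w + 75) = (w - 5)*(w - 2)*(w + 2)*(w^2 - 2*w - 15) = (w - 5)^2*(w - 2)*(w + 2)*(w + 3)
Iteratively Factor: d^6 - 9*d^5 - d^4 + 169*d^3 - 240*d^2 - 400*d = (d + 4)*(d^5 - 13*d^4 + 51*d^3 - 35*d^2 - 100*d) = (d - 5)*(d + 4)*(d^4 - 8*d^3 + 11*d^2 + 20*d) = (d - 5)*(d + 1)*(d + 4)*(d^3 - 9*d^2 + 20*d) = (d - 5)*(d - 4)*(d + 1)*(d + 4)*(d^2 - 5*d) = (d - 5)^2*(d - 4)*(d + 1)*(d + 4)*(d)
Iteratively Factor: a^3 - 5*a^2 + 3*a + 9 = (a - 3)*(a^2 - 2*a - 3) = (a - 3)^2*(a + 1)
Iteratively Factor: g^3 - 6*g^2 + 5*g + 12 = (g + 1)*(g^2 - 7*g + 12) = (g - 4)*(g + 1)*(g - 3)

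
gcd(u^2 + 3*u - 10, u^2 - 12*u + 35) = 1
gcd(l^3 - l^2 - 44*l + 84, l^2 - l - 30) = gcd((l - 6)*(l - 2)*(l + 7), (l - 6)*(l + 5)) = l - 6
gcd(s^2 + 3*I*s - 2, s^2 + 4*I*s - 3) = s + I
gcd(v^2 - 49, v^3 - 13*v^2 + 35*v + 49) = v - 7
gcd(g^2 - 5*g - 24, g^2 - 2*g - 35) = 1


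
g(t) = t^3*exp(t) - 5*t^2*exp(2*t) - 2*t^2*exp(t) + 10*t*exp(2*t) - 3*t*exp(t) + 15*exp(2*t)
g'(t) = t^3*exp(t) - 10*t^2*exp(2*t) + t^2*exp(t) + 10*t*exp(2*t) - 7*t*exp(t) + 40*exp(2*t) - 3*exp(t)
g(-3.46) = -1.81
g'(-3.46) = -0.37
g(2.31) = 1105.86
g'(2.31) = 973.26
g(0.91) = 114.16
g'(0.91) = 232.58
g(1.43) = 310.29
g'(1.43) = 557.49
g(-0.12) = 11.09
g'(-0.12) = 28.50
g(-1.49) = -1.30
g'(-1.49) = 1.58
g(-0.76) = 1.31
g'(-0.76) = 6.97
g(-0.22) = 8.53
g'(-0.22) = 22.89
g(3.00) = 0.00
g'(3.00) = -7827.55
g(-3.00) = -1.94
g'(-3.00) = -0.20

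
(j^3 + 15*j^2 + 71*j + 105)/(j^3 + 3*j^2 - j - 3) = (j^2 + 12*j + 35)/(j^2 - 1)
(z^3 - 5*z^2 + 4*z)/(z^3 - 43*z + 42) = z*(z - 4)/(z^2 + z - 42)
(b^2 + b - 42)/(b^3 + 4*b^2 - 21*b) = (b - 6)/(b*(b - 3))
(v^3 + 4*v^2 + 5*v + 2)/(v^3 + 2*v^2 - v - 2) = (v + 1)/(v - 1)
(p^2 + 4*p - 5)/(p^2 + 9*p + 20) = (p - 1)/(p + 4)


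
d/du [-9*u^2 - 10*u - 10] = -18*u - 10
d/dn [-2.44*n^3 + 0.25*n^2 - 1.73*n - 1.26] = -7.32*n^2 + 0.5*n - 1.73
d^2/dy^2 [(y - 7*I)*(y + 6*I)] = 2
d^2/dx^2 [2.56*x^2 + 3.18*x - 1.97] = 5.12000000000000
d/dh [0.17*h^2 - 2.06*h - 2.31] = 0.34*h - 2.06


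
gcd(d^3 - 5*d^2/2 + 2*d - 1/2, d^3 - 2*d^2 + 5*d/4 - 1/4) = d^2 - 3*d/2 + 1/2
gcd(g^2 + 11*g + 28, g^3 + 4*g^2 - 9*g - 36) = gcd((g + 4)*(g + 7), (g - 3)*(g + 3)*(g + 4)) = g + 4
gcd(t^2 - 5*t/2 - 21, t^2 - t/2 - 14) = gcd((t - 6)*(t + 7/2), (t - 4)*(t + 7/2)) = t + 7/2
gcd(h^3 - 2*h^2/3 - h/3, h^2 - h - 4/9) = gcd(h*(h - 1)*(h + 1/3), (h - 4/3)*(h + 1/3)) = h + 1/3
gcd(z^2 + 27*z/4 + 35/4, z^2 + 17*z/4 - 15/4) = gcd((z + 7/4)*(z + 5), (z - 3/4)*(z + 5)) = z + 5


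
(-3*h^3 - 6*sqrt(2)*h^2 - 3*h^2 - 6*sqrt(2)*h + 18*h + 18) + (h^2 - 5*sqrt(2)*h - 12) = -3*h^3 - 6*sqrt(2)*h^2 - 2*h^2 - 11*sqrt(2)*h + 18*h + 6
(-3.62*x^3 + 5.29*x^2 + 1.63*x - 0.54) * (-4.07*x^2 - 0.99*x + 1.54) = 14.7334*x^5 - 17.9465*x^4 - 17.446*x^3 + 8.7307*x^2 + 3.0448*x - 0.8316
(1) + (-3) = -2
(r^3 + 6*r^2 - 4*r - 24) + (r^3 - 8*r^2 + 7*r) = 2*r^3 - 2*r^2 + 3*r - 24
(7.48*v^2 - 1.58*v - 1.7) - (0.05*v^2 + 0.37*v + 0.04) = 7.43*v^2 - 1.95*v - 1.74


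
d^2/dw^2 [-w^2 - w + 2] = -2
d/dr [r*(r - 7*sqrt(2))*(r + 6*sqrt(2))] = 3*r^2 - 2*sqrt(2)*r - 84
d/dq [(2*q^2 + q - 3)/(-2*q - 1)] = (-4*q^2 - 4*q - 7)/(4*q^2 + 4*q + 1)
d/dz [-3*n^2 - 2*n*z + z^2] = -2*n + 2*z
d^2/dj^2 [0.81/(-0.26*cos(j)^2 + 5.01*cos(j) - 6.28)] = (0.219024*(1 - cos(j)^2)^2 - 8.440848*cos(j)^3 + 15.150321*cos(j)^2 + 35.7721515*cos(j) + 1.3188825*cos(3*j) - 38.23605)/(0.26*cos(j)^2 - 5.01*cos(j) + 6.28)^3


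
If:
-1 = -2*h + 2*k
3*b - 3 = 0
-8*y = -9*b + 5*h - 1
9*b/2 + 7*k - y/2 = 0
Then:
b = 1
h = -2/39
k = -43/78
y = 50/39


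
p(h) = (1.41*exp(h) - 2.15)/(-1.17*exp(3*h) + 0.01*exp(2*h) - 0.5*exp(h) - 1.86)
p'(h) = (1.41*exp(h) - 2.15)*(3.51*exp(3*h) - 0.02*exp(2*h) + 0.5*exp(h))/(-1.17*exp(3*h) + 0.01*exp(2*h) - 0.5*exp(h) - 1.86)^2 + 1.41*exp(h)/(-1.17*exp(3*h) + 0.01*exp(2*h) - 0.5*exp(h) - 1.86) = (3.2994*exp(3*h) - 7.5606*exp(2*h) + 0.043*exp(h) - 3.6976)*exp(h)/(1.3689*exp(6*h) - 0.0234*exp(5*h) + 1.1701*exp(4*h) + 4.3424*exp(3*h) + 0.2128*exp(2*h) + 1.86*exp(h) + 3.4596)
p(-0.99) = 0.77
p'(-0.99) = -0.38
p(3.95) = -0.00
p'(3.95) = 0.00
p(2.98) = -0.00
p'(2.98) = 0.01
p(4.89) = -0.00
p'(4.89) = 0.00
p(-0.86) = 0.72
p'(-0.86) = -0.43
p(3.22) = -0.00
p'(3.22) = 0.00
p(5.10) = -0.00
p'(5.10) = 0.00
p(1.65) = -0.03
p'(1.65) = 0.05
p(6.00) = 0.00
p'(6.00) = 0.00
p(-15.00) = 1.16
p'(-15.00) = 0.00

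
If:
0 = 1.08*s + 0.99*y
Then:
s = -0.916666666666667*y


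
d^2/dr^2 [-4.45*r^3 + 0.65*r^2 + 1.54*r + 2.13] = 1.3 - 26.7*r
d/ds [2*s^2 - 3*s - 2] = 4*s - 3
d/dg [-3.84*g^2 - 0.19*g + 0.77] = -7.68*g - 0.19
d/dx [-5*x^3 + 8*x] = 8 - 15*x^2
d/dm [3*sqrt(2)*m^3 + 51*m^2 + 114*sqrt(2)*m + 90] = 9*sqrt(2)*m^2 + 102*m + 114*sqrt(2)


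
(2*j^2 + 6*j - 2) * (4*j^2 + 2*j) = 8*j^4 + 28*j^3 + 4*j^2 - 4*j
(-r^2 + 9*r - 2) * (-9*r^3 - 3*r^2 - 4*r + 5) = 9*r^5 - 78*r^4 - 5*r^3 - 35*r^2 + 53*r - 10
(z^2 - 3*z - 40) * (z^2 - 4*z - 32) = z^4 - 7*z^3 - 60*z^2 + 256*z + 1280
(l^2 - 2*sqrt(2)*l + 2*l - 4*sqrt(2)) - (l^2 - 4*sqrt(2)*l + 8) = 2*l + 2*sqrt(2)*l - 8 - 4*sqrt(2)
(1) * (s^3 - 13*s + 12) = s^3 - 13*s + 12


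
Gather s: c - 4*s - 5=c - 4*s - 5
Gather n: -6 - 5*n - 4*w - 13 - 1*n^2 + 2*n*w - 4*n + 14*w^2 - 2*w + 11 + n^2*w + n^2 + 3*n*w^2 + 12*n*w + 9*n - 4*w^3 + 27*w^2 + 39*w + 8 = n^2*w + n*(3*w^2 + 14*w) - 4*w^3 + 41*w^2 + 33*w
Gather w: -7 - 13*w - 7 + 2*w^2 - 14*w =2*w^2 - 27*w - 14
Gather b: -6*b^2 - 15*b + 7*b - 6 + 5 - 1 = -6*b^2 - 8*b - 2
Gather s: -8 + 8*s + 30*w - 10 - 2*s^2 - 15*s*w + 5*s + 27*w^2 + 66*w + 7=-2*s^2 + s*(13 - 15*w) + 27*w^2 + 96*w - 11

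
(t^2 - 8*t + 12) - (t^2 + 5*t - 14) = 26 - 13*t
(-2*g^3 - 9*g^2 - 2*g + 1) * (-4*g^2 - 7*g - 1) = 8*g^5 + 50*g^4 + 73*g^3 + 19*g^2 - 5*g - 1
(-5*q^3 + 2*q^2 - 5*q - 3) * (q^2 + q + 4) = -5*q^5 - 3*q^4 - 23*q^3 - 23*q - 12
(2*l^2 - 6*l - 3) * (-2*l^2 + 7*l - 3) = -4*l^4 + 26*l^3 - 42*l^2 - 3*l + 9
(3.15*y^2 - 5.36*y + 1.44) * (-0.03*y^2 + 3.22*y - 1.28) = -0.0945*y^4 + 10.3038*y^3 - 21.3344*y^2 + 11.4976*y - 1.8432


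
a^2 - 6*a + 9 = (a - 3)^2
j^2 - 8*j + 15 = (j - 5)*(j - 3)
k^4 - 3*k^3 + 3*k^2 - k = k*(k - 1)^3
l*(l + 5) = l^2 + 5*l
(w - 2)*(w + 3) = w^2 + w - 6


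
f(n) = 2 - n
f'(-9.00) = -1.00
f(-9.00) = 11.00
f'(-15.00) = -1.00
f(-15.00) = 17.00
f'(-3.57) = -1.00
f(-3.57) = 5.57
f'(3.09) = -1.00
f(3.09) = -1.09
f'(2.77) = -1.00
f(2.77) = -0.77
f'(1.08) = -1.00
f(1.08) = 0.92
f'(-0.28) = -1.00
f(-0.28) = 2.28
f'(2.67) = -1.00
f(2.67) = -0.67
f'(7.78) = -1.00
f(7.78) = -5.78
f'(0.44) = -1.00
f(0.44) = 1.56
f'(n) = -1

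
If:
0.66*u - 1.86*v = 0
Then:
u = 2.81818181818182*v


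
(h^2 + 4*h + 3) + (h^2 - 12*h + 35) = 2*h^2 - 8*h + 38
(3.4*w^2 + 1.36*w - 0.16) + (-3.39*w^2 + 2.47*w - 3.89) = 0.00999999999999979*w^2 + 3.83*w - 4.05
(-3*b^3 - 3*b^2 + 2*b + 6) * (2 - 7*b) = 21*b^4 + 15*b^3 - 20*b^2 - 38*b + 12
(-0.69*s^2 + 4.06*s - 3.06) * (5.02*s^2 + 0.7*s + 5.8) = -3.4638*s^4 + 19.8982*s^3 - 16.5212*s^2 + 21.406*s - 17.748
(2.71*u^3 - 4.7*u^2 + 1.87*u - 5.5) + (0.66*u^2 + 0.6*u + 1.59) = 2.71*u^3 - 4.04*u^2 + 2.47*u - 3.91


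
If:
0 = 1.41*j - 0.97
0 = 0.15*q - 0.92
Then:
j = 0.69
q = 6.13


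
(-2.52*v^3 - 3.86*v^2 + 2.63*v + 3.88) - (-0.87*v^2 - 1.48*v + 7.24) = -2.52*v^3 - 2.99*v^2 + 4.11*v - 3.36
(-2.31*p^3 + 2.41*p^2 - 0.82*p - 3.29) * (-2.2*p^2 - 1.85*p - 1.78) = 5.082*p^5 - 1.0285*p^4 + 1.4573*p^3 + 4.4652*p^2 + 7.5461*p + 5.8562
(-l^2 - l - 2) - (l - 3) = -l^2 - 2*l + 1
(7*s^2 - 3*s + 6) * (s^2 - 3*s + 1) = 7*s^4 - 24*s^3 + 22*s^2 - 21*s + 6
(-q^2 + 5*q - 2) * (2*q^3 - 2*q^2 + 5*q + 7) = -2*q^5 + 12*q^4 - 19*q^3 + 22*q^2 + 25*q - 14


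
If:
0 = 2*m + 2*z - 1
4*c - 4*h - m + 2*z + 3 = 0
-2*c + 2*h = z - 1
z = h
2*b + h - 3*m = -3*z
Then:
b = 33/2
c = -7/4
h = -9/2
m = 5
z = -9/2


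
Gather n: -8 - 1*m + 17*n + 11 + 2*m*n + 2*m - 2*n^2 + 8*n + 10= m - 2*n^2 + n*(2*m + 25) + 13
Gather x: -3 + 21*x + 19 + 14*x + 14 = 35*x + 30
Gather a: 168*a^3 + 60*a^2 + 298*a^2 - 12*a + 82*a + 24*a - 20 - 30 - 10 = 168*a^3 + 358*a^2 + 94*a - 60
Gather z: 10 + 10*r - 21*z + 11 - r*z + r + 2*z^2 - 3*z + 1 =11*r + 2*z^2 + z*(-r - 24) + 22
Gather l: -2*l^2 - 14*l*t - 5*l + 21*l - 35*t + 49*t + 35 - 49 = -2*l^2 + l*(16 - 14*t) + 14*t - 14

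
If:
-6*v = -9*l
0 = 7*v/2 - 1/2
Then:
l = 2/21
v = 1/7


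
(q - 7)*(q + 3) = q^2 - 4*q - 21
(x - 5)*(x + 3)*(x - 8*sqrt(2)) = x^3 - 8*sqrt(2)*x^2 - 2*x^2 - 15*x + 16*sqrt(2)*x + 120*sqrt(2)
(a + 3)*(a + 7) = a^2 + 10*a + 21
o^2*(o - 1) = o^3 - o^2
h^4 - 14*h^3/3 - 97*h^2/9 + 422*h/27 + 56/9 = (h - 6)*(h - 4/3)*(h + 1/3)*(h + 7/3)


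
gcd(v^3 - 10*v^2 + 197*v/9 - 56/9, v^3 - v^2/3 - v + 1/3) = v - 1/3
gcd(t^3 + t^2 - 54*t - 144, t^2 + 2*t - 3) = t + 3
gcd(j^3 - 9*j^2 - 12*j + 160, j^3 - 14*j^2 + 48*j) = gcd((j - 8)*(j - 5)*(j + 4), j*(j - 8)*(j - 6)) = j - 8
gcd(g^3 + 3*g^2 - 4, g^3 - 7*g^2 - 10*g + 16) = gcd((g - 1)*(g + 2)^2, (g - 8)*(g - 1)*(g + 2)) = g^2 + g - 2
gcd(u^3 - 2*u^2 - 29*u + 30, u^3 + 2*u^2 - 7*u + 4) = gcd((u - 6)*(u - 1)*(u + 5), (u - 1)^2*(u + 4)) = u - 1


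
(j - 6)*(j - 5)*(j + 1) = j^3 - 10*j^2 + 19*j + 30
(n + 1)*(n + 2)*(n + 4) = n^3 + 7*n^2 + 14*n + 8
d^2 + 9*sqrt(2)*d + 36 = (d + 3*sqrt(2))*(d + 6*sqrt(2))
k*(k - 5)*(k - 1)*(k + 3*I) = k^4 - 6*k^3 + 3*I*k^3 + 5*k^2 - 18*I*k^2 + 15*I*k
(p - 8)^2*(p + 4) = p^3 - 12*p^2 + 256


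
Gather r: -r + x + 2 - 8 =-r + x - 6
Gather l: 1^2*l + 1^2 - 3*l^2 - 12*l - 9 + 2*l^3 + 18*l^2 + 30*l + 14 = 2*l^3 + 15*l^2 + 19*l + 6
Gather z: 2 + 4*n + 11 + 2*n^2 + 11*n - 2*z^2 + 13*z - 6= 2*n^2 + 15*n - 2*z^2 + 13*z + 7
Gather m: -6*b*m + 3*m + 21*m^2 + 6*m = 21*m^2 + m*(9 - 6*b)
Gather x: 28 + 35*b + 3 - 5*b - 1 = 30*b + 30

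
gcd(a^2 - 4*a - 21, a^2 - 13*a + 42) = a - 7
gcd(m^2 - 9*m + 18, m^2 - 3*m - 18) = m - 6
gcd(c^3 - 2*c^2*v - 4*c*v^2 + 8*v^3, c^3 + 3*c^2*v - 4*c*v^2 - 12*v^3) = -c^2 + 4*v^2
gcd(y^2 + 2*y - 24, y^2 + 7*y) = 1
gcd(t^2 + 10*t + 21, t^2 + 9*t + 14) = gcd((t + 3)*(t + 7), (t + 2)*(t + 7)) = t + 7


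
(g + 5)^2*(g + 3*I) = g^3 + 10*g^2 + 3*I*g^2 + 25*g + 30*I*g + 75*I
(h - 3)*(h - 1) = h^2 - 4*h + 3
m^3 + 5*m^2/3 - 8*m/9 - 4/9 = (m - 2/3)*(m + 1/3)*(m + 2)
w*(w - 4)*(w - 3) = w^3 - 7*w^2 + 12*w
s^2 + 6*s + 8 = (s + 2)*(s + 4)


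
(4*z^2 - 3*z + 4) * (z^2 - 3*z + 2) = 4*z^4 - 15*z^3 + 21*z^2 - 18*z + 8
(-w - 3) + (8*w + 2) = 7*w - 1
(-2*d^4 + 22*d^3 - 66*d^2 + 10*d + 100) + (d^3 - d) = -2*d^4 + 23*d^3 - 66*d^2 + 9*d + 100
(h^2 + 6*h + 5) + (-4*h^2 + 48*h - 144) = -3*h^2 + 54*h - 139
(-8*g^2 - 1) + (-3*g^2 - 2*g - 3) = -11*g^2 - 2*g - 4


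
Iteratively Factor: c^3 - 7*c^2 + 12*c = (c - 3)*(c^2 - 4*c) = c*(c - 3)*(c - 4)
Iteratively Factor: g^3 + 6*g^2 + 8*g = (g)*(g^2 + 6*g + 8) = g*(g + 4)*(g + 2)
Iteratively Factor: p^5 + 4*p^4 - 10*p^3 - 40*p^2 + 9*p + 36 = (p - 1)*(p^4 + 5*p^3 - 5*p^2 - 45*p - 36) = (p - 1)*(p + 3)*(p^3 + 2*p^2 - 11*p - 12) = (p - 1)*(p + 1)*(p + 3)*(p^2 + p - 12) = (p - 3)*(p - 1)*(p + 1)*(p + 3)*(p + 4)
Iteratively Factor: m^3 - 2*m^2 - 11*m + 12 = (m + 3)*(m^2 - 5*m + 4) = (m - 4)*(m + 3)*(m - 1)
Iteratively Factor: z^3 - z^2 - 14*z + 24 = (z + 4)*(z^2 - 5*z + 6) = (z - 2)*(z + 4)*(z - 3)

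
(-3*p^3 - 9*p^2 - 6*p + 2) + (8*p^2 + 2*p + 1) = -3*p^3 - p^2 - 4*p + 3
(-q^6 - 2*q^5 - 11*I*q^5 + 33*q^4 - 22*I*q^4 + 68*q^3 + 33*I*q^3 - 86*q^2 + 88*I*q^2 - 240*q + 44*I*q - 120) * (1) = -q^6 - 2*q^5 - 11*I*q^5 + 33*q^4 - 22*I*q^4 + 68*q^3 + 33*I*q^3 - 86*q^2 + 88*I*q^2 - 240*q + 44*I*q - 120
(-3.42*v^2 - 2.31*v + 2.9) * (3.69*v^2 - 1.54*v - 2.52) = -12.6198*v^4 - 3.2571*v^3 + 22.8768*v^2 + 1.3552*v - 7.308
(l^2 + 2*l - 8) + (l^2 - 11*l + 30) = 2*l^2 - 9*l + 22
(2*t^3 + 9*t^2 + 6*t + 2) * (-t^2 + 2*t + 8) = -2*t^5 - 5*t^4 + 28*t^3 + 82*t^2 + 52*t + 16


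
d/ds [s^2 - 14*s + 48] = 2*s - 14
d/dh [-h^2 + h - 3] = 1 - 2*h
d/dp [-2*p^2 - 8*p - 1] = -4*p - 8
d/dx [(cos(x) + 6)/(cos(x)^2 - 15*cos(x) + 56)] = (cos(x)^2 + 12*cos(x) - 146)*sin(x)/(cos(x)^2 - 15*cos(x) + 56)^2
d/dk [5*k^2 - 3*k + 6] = 10*k - 3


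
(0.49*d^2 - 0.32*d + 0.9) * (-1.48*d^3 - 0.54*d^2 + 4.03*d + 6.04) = -0.7252*d^5 + 0.209*d^4 + 0.8155*d^3 + 1.184*d^2 + 1.6942*d + 5.436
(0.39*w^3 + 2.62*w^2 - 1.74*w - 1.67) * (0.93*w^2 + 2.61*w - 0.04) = 0.3627*w^5 + 3.4545*w^4 + 5.2044*w^3 - 6.1993*w^2 - 4.2891*w + 0.0668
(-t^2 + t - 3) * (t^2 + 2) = -t^4 + t^3 - 5*t^2 + 2*t - 6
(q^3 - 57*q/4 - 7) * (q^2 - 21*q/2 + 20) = q^5 - 21*q^4/2 + 23*q^3/4 + 1141*q^2/8 - 423*q/2 - 140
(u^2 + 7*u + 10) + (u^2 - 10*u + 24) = 2*u^2 - 3*u + 34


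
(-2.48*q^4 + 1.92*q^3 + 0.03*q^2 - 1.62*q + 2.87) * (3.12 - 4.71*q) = 11.6808*q^5 - 16.7808*q^4 + 5.8491*q^3 + 7.7238*q^2 - 18.5721*q + 8.9544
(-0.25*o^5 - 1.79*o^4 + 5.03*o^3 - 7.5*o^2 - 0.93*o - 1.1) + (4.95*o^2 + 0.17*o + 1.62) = -0.25*o^5 - 1.79*o^4 + 5.03*o^3 - 2.55*o^2 - 0.76*o + 0.52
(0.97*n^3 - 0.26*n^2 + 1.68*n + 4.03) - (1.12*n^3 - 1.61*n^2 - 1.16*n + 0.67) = -0.15*n^3 + 1.35*n^2 + 2.84*n + 3.36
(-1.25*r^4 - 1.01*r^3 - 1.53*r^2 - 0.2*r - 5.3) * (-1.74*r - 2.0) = 2.175*r^5 + 4.2574*r^4 + 4.6822*r^3 + 3.408*r^2 + 9.622*r + 10.6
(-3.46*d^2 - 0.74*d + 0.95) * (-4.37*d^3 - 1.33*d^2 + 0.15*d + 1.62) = 15.1202*d^5 + 7.8356*d^4 - 3.6863*d^3 - 6.9797*d^2 - 1.0563*d + 1.539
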